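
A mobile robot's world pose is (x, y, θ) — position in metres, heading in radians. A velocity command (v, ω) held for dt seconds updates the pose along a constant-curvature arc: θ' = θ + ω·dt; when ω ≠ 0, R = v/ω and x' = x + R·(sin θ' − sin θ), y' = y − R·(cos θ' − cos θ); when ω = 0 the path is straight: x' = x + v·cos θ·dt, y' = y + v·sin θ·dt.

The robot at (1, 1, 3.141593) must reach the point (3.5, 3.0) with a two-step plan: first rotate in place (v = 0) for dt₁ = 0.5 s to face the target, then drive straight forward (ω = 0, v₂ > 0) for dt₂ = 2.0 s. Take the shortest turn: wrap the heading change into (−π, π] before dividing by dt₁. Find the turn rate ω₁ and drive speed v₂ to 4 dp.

heading to target = atan2(3−1, 3.5−1) = 0.6747
Δθ = wrap(0.6747 − 3.1416) = -2.4669; ω₁ = Δθ/dt₁ = -4.9337
distance = √((3.5−1)² + (3−1)²) = 3.2016; v₂ = distance/dt₂ = 1.6008

ω₁ = -4.9337, v₂ = 1.6008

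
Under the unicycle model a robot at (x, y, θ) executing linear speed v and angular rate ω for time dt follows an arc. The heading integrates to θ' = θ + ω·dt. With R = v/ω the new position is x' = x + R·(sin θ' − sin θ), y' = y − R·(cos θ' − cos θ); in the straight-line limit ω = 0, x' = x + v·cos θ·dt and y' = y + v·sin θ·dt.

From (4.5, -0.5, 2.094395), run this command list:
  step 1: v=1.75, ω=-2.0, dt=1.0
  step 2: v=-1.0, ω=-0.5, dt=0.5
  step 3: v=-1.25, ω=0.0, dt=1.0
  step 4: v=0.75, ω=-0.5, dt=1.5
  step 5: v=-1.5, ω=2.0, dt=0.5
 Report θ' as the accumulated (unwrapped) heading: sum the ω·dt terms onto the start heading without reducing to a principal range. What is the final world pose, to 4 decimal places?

(3.7289, 0.7453, 0.0944)

step 1: θ'=0.0944 (R=-0.8750) → pose (5.1753, 0.8086, 0.0944)
step 2: θ'=-0.1556 (R=2.0000) → pose (4.6768, 0.8239, -0.1556)
step 3: θ'=-0.1556 (straight) → pose (3.4419, 1.0176, -0.1556)
step 4: θ'=-0.9056 (R=-1.5000) → pose (4.3897, 0.4615, -0.9056)
step 5: θ'=0.0944 (R=-0.7500) → pose (3.7289, 0.7453, 0.0944)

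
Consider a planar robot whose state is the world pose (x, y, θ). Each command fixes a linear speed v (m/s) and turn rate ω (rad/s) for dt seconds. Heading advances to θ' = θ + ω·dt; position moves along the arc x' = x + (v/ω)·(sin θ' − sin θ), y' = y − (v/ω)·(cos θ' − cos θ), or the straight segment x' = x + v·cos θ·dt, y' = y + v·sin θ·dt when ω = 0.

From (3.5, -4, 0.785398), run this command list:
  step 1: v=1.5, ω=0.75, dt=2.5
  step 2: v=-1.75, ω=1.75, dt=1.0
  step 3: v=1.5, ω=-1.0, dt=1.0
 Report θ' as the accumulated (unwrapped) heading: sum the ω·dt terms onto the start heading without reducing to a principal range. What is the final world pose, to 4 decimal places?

step 1: θ'=2.6604 (R=2.0000) → pose (3.0115, -0.8129, 2.6604)
step 2: θ'=4.4104 (R=-1.0000) → pose (4.4290, -0.2239, 4.4104)
step 3: θ'=3.4104 (R=-1.5000) → pose (3.3953, -1.2239, 3.4104)

(3.3953, -1.2239, 3.4104)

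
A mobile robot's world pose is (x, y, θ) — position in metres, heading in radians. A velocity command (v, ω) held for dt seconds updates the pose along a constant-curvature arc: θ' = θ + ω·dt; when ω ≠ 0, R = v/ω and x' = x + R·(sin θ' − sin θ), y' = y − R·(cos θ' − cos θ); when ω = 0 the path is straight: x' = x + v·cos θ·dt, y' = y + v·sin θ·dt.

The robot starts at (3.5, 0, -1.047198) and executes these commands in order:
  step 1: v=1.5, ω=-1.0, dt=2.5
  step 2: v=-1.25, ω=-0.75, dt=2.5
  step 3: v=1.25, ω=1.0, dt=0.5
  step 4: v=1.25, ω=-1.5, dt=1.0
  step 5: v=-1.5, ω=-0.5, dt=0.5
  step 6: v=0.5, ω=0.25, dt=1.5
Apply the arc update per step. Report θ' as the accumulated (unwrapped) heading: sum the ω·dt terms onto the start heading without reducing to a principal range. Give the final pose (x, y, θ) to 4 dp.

(3.4290, -3.4939, -6.2972)

step 1: θ'=-3.5472 (R=-1.5000) → pose (1.6091, -2.1283, -3.5472)
step 2: θ'=-5.4222 (R=1.6667) → pose (2.2156, -4.7459, -5.4222)
step 3: θ'=-4.9222 (R=1.2500) → pose (2.4901, -4.1916, -4.9222)
step 4: θ'=-6.4222 (R=-0.8333) → pose (3.4206, -3.5399, -6.4222)
step 5: θ'=-6.6722 (R=3.0000) → pose (2.6985, -3.3447, -6.6722)
step 6: θ'=-6.2972 (R=2.0000) → pose (3.4290, -3.4939, -6.2972)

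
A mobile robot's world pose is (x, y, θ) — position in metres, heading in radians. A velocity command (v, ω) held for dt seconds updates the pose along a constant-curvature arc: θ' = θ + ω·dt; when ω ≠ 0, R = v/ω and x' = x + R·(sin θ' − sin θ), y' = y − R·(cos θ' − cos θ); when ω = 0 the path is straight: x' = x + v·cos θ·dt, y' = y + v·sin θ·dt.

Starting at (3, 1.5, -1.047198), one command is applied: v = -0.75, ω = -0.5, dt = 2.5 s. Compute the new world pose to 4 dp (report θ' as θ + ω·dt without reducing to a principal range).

(3.1777, 3.2463, -2.2972)

θ' = -1.0472 + -0.5·2.5 = -2.2972
R = v/ω = -0.75/-0.5 = 1.5000
x' = 3 + 1.5000·(sin -2.2972 − sin -1.0472) = 3.1777
y' = 1.5 − 1.5000·(cos -2.2972 − cos -1.0472) = 3.2463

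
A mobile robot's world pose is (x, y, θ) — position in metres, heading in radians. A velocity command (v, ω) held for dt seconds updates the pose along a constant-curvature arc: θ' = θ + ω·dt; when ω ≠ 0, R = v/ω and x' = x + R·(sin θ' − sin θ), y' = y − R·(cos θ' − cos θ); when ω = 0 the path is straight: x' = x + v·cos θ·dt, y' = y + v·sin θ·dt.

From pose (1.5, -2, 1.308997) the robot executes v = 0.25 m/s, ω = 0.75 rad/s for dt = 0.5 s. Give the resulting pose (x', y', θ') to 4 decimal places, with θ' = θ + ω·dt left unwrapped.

(1.5092, -1.8761, 1.6840)

θ' = 1.3090 + 0.75·0.5 = 1.6840
R = v/ω = 0.25/0.75 = 0.3333
x' = 1.5 + 0.3333·(sin 1.6840 − sin 1.3090) = 1.5092
y' = -2 − 0.3333·(cos 1.6840 − cos 1.3090) = -1.8761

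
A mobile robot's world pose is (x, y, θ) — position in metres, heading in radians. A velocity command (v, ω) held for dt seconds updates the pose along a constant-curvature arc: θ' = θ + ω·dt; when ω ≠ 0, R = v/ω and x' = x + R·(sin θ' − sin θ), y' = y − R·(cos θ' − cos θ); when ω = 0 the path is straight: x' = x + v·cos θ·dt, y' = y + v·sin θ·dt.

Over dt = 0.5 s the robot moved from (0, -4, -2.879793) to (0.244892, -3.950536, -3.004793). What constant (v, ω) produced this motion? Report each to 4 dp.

v = -0.5000, ω = -0.2500

Δθ = -3.004793 − -2.879793 = -0.125000
ω = Δθ/dt = -0.125000/0.5 = -0.2500
R = Δx/(sin θ' − sin θ) = 2.0000
v = R·ω = 2.0000·-0.2500 = -0.5000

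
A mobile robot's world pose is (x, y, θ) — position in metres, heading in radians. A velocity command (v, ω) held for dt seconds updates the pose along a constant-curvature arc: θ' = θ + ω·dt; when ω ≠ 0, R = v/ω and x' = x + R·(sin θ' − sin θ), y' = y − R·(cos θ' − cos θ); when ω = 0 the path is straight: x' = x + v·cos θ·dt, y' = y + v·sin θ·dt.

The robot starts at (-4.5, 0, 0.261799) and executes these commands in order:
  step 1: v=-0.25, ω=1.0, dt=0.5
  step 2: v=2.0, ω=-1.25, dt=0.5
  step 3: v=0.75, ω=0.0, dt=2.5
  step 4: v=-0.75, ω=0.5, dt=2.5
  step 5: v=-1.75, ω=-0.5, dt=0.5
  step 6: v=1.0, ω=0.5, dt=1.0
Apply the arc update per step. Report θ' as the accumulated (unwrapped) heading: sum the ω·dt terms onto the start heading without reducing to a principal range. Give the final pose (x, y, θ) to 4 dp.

(-3.2187, -0.4476, 1.6368)

step 1: θ'=0.7618 (R=-0.2500) → pose (-4.6079, -0.0606, 0.7618)
step 2: θ'=0.1368 (R=-1.6000) → pose (-3.7217, 0.3667, 0.1368)
step 3: θ'=0.1368 (straight) → pose (-1.8642, 0.6224, 0.1368)
step 4: θ'=1.3868 (R=-1.5000) → pose (-3.1343, -0.5891, 1.3868)
step 5: θ'=1.1368 (R=3.5000) → pose (-3.3997, -1.4205, 1.1368)
step 6: θ'=1.6368 (R=2.0000) → pose (-3.2187, -0.4476, 1.6368)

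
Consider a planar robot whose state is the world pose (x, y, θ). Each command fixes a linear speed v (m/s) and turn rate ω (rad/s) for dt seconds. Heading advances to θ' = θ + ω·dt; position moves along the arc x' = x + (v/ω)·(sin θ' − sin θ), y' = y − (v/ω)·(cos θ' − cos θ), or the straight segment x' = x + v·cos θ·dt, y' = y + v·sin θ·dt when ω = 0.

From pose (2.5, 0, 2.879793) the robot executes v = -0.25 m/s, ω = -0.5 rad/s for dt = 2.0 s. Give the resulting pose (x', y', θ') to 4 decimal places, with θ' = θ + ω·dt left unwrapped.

θ' = 2.8798 + -0.5·2.0 = 1.8798
R = v/ω = -0.25/-0.5 = 0.5000
x' = 2.5 + 0.5000·(sin 1.8798 − sin 2.8798) = 2.8469
y' = 0 − 0.5000·(cos 1.8798 − cos 2.8798) = -0.3309

(2.8469, -0.3309, 1.8798)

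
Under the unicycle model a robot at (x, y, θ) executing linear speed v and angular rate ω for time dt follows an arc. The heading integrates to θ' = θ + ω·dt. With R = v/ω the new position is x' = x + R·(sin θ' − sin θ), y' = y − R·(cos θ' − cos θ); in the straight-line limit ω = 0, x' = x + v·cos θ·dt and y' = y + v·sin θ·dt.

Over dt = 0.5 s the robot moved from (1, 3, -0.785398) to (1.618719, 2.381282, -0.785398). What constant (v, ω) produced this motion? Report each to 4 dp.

Δθ = -0.785398 − -0.785398 = 0.000000
ω = Δθ/dt = 0.000000/0.5 = 0.0000
ω = 0 → v = (Δx·cos θ + Δy·sin θ)/dt = 1.7500

v = 1.7500, ω = 0.0000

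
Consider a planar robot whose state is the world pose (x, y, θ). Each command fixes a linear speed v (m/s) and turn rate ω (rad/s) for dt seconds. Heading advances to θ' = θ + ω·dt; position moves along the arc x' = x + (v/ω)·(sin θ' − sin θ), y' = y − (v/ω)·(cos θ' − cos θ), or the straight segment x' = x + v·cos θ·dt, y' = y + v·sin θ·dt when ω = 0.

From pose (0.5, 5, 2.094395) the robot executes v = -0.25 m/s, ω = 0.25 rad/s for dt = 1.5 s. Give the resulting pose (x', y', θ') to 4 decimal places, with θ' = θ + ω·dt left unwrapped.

θ' = 2.0944 + 0.25·1.5 = 2.4694
R = v/ω = -0.25/0.25 = -1.0000
x' = 0.5 + -1.0000·(sin 2.4694 − sin 2.0944) = 0.7433
y' = 5 − -1.0000·(cos 2.4694 − cos 2.0944) = 4.7175

(0.7433, 4.7175, 2.4694)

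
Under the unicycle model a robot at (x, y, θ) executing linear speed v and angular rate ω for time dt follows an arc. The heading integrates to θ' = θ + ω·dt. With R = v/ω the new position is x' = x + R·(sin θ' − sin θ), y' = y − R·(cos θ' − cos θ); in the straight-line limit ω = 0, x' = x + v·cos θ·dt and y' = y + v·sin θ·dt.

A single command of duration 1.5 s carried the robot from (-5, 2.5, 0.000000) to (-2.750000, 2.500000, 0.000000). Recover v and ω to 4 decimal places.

Δθ = 0.000000 − 0.000000 = 0.000000
ω = Δθ/dt = 0.000000/1.5 = 0.0000
ω = 0 → v = (Δx·cos θ + Δy·sin θ)/dt = 1.5000

v = 1.5000, ω = 0.0000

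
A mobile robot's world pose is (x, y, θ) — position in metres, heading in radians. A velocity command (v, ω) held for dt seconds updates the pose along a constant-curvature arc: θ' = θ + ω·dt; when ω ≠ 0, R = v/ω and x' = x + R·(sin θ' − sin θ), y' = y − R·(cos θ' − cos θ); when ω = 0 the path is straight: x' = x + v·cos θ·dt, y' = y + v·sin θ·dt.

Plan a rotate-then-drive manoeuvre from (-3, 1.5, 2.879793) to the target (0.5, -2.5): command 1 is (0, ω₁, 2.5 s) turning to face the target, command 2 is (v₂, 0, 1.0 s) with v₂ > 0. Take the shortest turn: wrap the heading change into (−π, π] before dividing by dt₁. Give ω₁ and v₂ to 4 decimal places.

heading to target = atan2(-2.5−1.5, 0.5−-3) = -0.8520
Δθ = wrap(-0.8520 − 2.8798) = 2.5514; ω₁ = Δθ/dt₁ = 1.0206
distance = √((0.5−-3)² + (-2.5−1.5)²) = 5.3151; v₂ = distance/dt₂ = 5.3151

ω₁ = 1.0206, v₂ = 5.3151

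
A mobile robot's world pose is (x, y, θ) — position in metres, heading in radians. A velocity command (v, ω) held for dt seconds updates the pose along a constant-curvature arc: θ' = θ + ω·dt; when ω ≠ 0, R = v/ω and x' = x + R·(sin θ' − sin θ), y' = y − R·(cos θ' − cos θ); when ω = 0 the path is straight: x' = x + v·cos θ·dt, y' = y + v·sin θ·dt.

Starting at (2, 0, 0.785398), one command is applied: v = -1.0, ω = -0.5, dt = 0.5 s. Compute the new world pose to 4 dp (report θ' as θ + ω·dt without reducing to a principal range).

(1.6062, -0.3059, 0.5354)

θ' = 0.7854 + -0.5·0.5 = 0.5354
R = v/ω = -1.0/-0.5 = 2.0000
x' = 2 + 2.0000·(sin 0.5354 − sin 0.7854) = 1.6062
y' = 0 − 2.0000·(cos 0.5354 − cos 0.7854) = -0.3059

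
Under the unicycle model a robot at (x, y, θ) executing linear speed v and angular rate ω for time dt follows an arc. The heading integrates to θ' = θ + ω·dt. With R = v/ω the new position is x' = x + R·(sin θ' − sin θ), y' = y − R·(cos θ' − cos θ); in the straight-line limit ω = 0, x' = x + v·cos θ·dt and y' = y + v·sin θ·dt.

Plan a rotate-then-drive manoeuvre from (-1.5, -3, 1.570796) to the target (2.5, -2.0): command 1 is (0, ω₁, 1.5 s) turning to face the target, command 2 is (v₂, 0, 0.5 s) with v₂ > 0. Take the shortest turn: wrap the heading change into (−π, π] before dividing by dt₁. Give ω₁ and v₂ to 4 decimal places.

heading to target = atan2(-2−-3, 2.5−-1.5) = 0.2450
Δθ = wrap(0.2450 − 1.5708) = -1.3258; ω₁ = Δθ/dt₁ = -0.8839
distance = √((2.5−-1.5)² + (-2−-3)²) = 4.1231; v₂ = distance/dt₂ = 8.2462

ω₁ = -0.8839, v₂ = 8.2462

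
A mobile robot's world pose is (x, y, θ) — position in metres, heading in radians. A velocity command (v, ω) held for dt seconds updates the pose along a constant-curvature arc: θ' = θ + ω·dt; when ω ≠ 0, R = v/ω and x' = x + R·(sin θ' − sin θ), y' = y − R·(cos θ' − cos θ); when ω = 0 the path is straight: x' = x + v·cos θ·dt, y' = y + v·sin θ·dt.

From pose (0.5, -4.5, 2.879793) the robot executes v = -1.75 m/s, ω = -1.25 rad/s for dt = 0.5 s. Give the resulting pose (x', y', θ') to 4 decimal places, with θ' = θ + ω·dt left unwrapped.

θ' = 2.8798 + -1.25·0.5 = 2.2548
R = v/ω = -1.75/-1.25 = 1.4000
x' = 0.5 + 1.4000·(sin 2.2548 − sin 2.8798) = 1.2227
y' = -4.5 − 1.4000·(cos 2.2548 − cos 2.8798) = -4.9676

(1.2227, -4.9676, 2.2548)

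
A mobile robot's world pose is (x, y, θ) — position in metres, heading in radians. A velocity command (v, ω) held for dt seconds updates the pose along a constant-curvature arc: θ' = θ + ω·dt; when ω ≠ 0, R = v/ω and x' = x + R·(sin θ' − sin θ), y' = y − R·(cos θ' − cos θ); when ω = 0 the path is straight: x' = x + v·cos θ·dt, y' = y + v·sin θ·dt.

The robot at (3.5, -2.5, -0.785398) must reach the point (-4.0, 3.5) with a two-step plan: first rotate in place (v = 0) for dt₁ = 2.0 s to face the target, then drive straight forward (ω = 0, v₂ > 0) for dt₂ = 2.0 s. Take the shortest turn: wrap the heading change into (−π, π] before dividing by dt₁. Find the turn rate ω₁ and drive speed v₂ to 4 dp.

heading to target = atan2(3.5−-2.5, -4−3.5) = 2.4669
Δθ = wrap(2.4669 − -0.7854) = -3.0309; ω₁ = Δθ/dt₁ = -1.5155
distance = √((-4−3.5)² + (3.5−-2.5)²) = 9.6047; v₂ = distance/dt₂ = 4.8023

ω₁ = -1.5155, v₂ = 4.8023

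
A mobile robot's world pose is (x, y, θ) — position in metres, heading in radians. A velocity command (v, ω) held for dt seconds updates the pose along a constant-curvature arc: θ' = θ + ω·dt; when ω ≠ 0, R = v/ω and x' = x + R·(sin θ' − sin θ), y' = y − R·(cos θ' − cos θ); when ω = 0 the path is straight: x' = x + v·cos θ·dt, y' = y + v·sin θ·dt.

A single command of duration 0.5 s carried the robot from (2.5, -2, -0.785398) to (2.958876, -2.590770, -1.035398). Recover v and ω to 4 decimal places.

v = 1.5000, ω = -0.5000

Δθ = -1.035398 − -0.785398 = -0.250000
ω = Δθ/dt = -0.250000/0.5 = -0.5000
R = −Δy/(cos θ' − cos θ) = -3.0000
v = R·ω = -3.0000·-0.5000 = 1.5000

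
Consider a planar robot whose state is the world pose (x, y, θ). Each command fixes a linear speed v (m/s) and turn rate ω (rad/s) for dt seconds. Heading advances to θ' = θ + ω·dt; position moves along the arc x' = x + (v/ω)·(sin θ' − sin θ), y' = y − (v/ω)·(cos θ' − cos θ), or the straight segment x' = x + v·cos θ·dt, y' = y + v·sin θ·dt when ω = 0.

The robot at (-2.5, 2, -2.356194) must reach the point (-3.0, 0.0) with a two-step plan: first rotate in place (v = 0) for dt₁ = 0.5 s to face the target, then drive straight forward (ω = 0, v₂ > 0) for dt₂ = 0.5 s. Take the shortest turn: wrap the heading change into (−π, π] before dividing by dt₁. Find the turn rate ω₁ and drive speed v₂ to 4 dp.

ω₁ = 1.0808, v₂ = 4.1231

heading to target = atan2(0−2, -3−-2.5) = -1.8158
Δθ = wrap(-1.8158 − -2.3562) = 0.5404; ω₁ = Δθ/dt₁ = 1.0808
distance = √((-3−-2.5)² + (0−2)²) = 2.0616; v₂ = distance/dt₂ = 4.1231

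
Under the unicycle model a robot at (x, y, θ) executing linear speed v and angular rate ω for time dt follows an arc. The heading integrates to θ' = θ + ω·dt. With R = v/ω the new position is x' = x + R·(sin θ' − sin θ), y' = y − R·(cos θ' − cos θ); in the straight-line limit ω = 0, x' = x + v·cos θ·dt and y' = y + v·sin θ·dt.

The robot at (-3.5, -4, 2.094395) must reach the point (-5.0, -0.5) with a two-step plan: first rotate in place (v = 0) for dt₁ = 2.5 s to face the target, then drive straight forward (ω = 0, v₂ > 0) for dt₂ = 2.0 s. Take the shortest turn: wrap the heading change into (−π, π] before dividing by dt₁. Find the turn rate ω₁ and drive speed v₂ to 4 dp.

heading to target = atan2(-0.5−-4, -5−-3.5) = 1.9757
Δθ = wrap(1.9757 − 2.0944) = -0.1187; ω₁ = Δθ/dt₁ = -0.0475
distance = √((-5−-3.5)² + (-0.5−-4)²) = 3.8079; v₂ = distance/dt₂ = 1.9039

ω₁ = -0.0475, v₂ = 1.9039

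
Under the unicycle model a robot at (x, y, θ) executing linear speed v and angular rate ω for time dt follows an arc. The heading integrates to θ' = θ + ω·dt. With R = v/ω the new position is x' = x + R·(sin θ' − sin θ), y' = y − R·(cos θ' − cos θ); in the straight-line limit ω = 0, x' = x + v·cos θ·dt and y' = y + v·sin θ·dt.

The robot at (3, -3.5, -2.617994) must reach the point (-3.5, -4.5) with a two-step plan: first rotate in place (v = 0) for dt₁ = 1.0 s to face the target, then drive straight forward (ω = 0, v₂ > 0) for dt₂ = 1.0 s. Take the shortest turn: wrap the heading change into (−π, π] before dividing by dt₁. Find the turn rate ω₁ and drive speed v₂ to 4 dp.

ω₁ = -0.3709, v₂ = 6.5765

heading to target = atan2(-4.5−-3.5, -3.5−3) = -2.9889
Δθ = wrap(-2.9889 − -2.6180) = -0.3709; ω₁ = Δθ/dt₁ = -0.3709
distance = √((-3.5−3)² + (-4.5−-3.5)²) = 6.5765; v₂ = distance/dt₂ = 6.5765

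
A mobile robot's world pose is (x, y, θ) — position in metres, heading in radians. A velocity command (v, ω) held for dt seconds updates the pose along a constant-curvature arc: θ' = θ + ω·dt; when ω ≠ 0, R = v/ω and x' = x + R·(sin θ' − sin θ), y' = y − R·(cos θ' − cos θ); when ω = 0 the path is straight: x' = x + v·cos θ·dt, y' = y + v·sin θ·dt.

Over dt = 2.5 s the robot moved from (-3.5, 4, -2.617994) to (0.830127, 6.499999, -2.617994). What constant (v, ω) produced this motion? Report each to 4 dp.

Δθ = -2.617994 − -2.617994 = 0.000000
ω = Δθ/dt = 0.000000/2.5 = 0.0000
ω = 0 → v = (Δx·cos θ + Δy·sin θ)/dt = -2.0000

v = -2.0000, ω = 0.0000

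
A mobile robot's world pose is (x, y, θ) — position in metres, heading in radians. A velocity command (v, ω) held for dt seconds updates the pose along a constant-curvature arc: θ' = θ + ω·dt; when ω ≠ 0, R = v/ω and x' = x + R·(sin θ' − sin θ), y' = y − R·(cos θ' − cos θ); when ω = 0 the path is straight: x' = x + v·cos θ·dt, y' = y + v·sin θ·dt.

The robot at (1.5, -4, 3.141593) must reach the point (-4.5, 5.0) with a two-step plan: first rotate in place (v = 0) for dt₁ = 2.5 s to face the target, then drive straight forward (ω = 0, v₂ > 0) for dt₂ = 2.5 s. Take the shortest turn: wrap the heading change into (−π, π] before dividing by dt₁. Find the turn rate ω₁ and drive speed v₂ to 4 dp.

ω₁ = -0.3931, v₂ = 4.3267

heading to target = atan2(5−-4, -4.5−1.5) = 2.1588
Δθ = wrap(2.1588 − 3.1416) = -0.9828; ω₁ = Δθ/dt₁ = -0.3931
distance = √((-4.5−1.5)² + (5−-4)²) = 10.8167; v₂ = distance/dt₂ = 4.3267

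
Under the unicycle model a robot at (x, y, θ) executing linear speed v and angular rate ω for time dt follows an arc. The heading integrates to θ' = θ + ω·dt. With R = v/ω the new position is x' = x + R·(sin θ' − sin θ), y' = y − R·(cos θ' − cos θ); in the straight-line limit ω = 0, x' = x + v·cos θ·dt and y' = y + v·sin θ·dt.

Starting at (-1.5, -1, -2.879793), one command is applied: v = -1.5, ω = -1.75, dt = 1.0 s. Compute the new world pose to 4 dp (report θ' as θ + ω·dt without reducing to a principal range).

θ' = -2.8798 + -1.75·1.0 = -4.6298
R = v/ω = -1.5/-1.75 = 0.8571
x' = -1.5 + 0.8571·(sin -4.6298 − sin -2.8798) = -0.4239
y' = -1 − 0.8571·(cos -4.6298 − cos -2.8798) = -1.7572

(-0.4239, -1.7572, -4.6298)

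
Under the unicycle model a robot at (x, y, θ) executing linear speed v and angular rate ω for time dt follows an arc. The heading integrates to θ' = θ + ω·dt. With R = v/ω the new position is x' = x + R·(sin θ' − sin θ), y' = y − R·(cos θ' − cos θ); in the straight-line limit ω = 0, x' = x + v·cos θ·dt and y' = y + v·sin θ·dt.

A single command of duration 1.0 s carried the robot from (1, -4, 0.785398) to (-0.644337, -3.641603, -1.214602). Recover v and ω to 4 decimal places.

Δθ = -1.214602 − 0.785398 = -2.000000
ω = Δθ/dt = -2.000000/1.0 = -2.0000
R = Δx/(sin θ' − sin θ) = 1.0000
v = R·ω = 1.0000·-2.0000 = -2.0000

v = -2.0000, ω = -2.0000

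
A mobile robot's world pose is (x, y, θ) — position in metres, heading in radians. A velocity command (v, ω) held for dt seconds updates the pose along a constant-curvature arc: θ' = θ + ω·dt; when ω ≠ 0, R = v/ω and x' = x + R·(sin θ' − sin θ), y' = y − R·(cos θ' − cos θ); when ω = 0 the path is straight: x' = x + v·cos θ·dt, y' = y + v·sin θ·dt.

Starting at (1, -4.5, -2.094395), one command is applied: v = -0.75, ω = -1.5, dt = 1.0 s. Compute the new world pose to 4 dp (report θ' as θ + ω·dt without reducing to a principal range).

(1.6518, -4.3004, -3.5944)

θ' = -2.0944 + -1.5·1.0 = -3.5944
R = v/ω = -0.75/-1.5 = 0.5000
x' = 1 + 0.5000·(sin -3.5944 − sin -2.0944) = 1.6518
y' = -4.5 − 0.5000·(cos -3.5944 − cos -2.0944) = -4.3004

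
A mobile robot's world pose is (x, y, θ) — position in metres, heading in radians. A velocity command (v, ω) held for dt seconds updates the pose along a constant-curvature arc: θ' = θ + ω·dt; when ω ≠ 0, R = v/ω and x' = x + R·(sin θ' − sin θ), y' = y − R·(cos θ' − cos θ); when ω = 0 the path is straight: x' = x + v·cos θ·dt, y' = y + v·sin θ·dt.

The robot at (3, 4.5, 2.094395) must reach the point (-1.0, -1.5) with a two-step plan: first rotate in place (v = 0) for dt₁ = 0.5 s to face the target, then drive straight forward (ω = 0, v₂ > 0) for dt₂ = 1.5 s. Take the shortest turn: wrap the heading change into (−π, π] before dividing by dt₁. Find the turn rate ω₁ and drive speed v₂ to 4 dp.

ω₁ = 4.0600, v₂ = 4.8074

heading to target = atan2(-1.5−4.5, -1−3) = -2.1588
Δθ = wrap(-2.1588 − 2.0944) = 2.0300; ω₁ = Δθ/dt₁ = 4.0600
distance = √((-1−3)² + (-1.5−4.5)²) = 7.2111; v₂ = distance/dt₂ = 4.8074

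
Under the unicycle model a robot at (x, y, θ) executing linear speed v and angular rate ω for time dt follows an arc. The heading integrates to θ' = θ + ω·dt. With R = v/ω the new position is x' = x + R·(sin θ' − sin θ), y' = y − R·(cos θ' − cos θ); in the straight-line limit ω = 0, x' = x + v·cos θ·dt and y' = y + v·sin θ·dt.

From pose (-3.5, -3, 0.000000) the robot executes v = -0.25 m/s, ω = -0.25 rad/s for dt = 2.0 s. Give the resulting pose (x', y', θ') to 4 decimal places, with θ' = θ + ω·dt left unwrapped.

(-3.9794, -2.8776, -0.5000)

θ' = 0.0000 + -0.25·2.0 = -0.5000
R = v/ω = -0.25/-0.25 = 1.0000
x' = -3.5 + 1.0000·(sin -0.5000 − sin 0.0000) = -3.9794
y' = -3 − 1.0000·(cos -0.5000 − cos 0.0000) = -2.8776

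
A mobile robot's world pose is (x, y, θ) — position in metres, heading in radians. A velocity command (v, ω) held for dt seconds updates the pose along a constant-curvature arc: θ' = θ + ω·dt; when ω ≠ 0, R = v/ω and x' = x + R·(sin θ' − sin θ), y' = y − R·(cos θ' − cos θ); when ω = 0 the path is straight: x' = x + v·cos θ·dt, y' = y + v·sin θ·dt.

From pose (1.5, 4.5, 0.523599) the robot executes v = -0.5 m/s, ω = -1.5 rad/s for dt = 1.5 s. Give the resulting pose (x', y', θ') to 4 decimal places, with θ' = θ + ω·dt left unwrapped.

θ' = 0.5236 + -1.5·1.5 = -1.7264
R = v/ω = -0.5/-1.5 = 0.3333
x' = 1.5 + 0.3333·(sin -1.7264 − sin 0.5236) = 1.0040
y' = 4.5 − 0.3333·(cos -1.7264 − cos 0.5236) = 4.8403

(1.0040, 4.8403, -1.7264)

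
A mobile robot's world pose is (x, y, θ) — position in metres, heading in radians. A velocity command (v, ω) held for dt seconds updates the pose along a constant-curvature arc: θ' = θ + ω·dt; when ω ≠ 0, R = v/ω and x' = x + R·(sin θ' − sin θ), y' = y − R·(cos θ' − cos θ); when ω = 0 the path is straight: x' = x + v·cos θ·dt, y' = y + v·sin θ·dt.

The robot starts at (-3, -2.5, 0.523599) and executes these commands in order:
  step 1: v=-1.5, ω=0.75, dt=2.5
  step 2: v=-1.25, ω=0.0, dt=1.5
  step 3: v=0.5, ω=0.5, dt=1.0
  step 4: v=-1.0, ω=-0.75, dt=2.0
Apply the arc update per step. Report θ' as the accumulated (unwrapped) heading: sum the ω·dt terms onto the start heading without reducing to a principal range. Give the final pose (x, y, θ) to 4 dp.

step 1: θ'=2.3986 (R=-2.0000) → pose (-3.3530, -5.7049, 2.3986)
step 2: θ'=2.3986 (straight) → pose (-1.9722, -6.9734, 2.3986)
step 3: θ'=2.8986 (R=1.0000) → pose (-2.4080, -6.7392, 2.8986)
step 4: θ'=1.3986 (R=1.3333) → pose (-1.4152, -8.2618, 1.3986)

(-1.4152, -8.2618, 1.3986)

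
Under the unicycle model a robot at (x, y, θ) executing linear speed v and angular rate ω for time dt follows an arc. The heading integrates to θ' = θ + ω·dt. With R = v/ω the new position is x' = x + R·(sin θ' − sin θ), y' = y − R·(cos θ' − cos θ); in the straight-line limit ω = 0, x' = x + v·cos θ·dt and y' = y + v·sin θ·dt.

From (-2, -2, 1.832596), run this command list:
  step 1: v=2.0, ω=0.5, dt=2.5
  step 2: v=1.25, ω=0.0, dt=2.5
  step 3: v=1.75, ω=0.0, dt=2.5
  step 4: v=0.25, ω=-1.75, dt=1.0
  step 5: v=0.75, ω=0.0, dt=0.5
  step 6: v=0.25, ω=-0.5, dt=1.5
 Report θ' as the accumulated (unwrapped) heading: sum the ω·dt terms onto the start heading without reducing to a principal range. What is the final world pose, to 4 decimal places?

(-12.9459, 2.2403, 0.5826)

step 1: θ'=3.0826 (R=4.0000) → pose (-5.6279, 0.9578, 3.0826)
step 2: θ'=3.0826 (straight) → pose (-8.7474, 1.1420, 3.0826)
step 3: θ'=3.0826 (straight) → pose (-13.1148, 1.4000, 3.0826)
step 4: θ'=1.3326 (R=-0.1429) → pose (-13.2452, 1.5763, 1.3326)
step 5: θ'=1.3326 (straight) → pose (-13.1567, 1.9407, 1.3326)
step 6: θ'=0.5826 (R=-0.5000) → pose (-12.9459, 2.2403, 0.5826)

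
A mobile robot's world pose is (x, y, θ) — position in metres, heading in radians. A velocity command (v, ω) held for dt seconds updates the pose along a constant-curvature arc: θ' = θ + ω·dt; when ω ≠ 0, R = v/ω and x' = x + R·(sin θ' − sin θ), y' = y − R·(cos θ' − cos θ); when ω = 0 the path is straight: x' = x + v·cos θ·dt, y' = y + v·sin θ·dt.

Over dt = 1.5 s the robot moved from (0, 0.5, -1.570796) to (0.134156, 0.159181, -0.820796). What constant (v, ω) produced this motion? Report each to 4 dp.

Δθ = -0.820796 − -1.570796 = 0.750000
ω = Δθ/dt = 0.750000/1.5 = 0.5000
R = −Δy/(cos θ' − cos θ) = 0.5000
v = R·ω = 0.5000·0.5000 = 0.2500

v = 0.2500, ω = 0.5000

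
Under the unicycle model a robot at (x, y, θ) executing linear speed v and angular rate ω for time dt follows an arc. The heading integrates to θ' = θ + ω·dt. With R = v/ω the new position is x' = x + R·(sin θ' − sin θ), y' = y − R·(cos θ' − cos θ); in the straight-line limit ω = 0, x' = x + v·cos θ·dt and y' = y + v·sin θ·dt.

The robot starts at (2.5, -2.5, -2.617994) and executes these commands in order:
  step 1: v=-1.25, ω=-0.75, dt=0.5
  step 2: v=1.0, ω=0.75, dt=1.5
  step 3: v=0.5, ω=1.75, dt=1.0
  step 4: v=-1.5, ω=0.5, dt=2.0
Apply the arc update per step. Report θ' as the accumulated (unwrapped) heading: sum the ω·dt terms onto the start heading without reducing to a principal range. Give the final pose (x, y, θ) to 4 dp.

(-0.4206, -4.6630, 0.8820)

step 1: θ'=-2.9930 (R=1.6667) → pose (3.0866, -2.2951, -2.9930)
step 2: θ'=-1.8680 (R=1.3333) → pose (2.0091, -3.2233, -1.8680)
step 3: θ'=-0.1180 (R=0.2857) → pose (2.2487, -3.5907, -0.1180)
step 4: θ'=0.8820 (R=-3.0000) → pose (-0.4206, -4.6630, 0.8820)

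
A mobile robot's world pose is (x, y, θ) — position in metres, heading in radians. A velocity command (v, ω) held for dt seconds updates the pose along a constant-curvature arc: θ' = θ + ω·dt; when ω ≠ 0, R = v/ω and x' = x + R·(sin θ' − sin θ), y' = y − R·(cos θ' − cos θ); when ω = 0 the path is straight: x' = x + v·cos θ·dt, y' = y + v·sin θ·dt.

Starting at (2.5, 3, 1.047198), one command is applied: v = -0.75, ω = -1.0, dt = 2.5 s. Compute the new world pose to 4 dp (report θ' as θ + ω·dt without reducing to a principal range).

θ' = 1.0472 + -1.0·2.5 = -1.4528
R = v/ω = -0.75/-1.0 = 0.7500
x' = 2.5 + 0.7500·(sin -1.4528 − sin 1.0472) = 1.1057
y' = 3 − 0.7500·(cos -1.4528 − cos 1.0472) = 3.2867

(1.1057, 3.2867, -1.4528)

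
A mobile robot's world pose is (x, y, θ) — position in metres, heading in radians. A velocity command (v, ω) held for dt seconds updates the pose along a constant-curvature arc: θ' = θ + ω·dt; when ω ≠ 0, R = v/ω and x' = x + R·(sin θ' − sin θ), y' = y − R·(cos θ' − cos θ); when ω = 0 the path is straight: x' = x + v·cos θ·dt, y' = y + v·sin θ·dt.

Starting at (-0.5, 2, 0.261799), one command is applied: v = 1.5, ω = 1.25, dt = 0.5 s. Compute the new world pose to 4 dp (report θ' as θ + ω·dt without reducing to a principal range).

θ' = 0.2618 + 1.25·0.5 = 0.8868
R = v/ω = 1.5/1.25 = 1.2000
x' = -0.5 + 1.2000·(sin 0.8868 − sin 0.2618) = 0.1195
y' = 2 − 1.2000·(cos 0.8868 − cos 0.2618) = 2.4008

(0.1195, 2.4008, 0.8868)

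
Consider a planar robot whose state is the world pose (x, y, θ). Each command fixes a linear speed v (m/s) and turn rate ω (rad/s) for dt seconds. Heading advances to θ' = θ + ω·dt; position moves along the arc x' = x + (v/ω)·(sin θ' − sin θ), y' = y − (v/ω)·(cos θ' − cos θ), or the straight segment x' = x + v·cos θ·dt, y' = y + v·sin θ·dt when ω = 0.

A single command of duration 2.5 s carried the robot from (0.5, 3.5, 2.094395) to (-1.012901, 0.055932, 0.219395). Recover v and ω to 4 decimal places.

v = -1.7500, ω = -0.7500

Δθ = 0.219395 − 2.094395 = -1.875000
ω = Δθ/dt = -1.875000/2.5 = -0.7500
R = −Δy/(cos θ' − cos θ) = 2.3333
v = R·ω = 2.3333·-0.7500 = -1.7500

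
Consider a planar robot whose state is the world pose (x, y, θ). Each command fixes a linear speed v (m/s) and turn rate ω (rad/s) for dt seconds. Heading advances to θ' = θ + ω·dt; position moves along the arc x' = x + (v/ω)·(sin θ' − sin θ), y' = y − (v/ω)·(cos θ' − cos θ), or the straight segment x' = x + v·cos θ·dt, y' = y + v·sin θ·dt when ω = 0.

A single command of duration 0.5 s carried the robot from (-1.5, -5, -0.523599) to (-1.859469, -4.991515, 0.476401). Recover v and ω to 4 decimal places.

v = -0.7500, ω = 2.0000

Δθ = 0.476401 − -0.523599 = 1.000000
ω = Δθ/dt = 1.000000/0.5 = 2.0000
R = Δx/(sin θ' − sin θ) = -0.3750
v = R·ω = -0.3750·2.0000 = -0.7500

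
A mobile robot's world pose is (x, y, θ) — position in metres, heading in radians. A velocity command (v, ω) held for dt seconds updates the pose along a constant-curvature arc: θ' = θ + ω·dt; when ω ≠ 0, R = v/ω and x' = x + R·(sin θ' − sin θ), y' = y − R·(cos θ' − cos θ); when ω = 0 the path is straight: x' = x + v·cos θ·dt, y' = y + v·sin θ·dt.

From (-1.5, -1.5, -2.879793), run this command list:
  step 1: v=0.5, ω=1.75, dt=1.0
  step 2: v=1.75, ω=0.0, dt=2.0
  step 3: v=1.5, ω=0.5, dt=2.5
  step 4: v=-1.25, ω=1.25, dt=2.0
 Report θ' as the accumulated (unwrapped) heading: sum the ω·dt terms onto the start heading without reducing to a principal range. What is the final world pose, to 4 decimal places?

step 1: θ'=-1.1298 (R=0.2857) → pose (-1.6844, -1.8979, -1.1298)
step 2: θ'=-1.1298 (straight) → pose (-0.1905, -5.0631, -1.1298)
step 3: θ'=0.1202 (R=3.0000) → pose (2.8823, -6.7609, 0.1202)
step 4: θ'=2.6202 (R=-1.0000) → pose (2.5041, -8.6208, 2.6202)

(2.5041, -8.6208, 2.6202)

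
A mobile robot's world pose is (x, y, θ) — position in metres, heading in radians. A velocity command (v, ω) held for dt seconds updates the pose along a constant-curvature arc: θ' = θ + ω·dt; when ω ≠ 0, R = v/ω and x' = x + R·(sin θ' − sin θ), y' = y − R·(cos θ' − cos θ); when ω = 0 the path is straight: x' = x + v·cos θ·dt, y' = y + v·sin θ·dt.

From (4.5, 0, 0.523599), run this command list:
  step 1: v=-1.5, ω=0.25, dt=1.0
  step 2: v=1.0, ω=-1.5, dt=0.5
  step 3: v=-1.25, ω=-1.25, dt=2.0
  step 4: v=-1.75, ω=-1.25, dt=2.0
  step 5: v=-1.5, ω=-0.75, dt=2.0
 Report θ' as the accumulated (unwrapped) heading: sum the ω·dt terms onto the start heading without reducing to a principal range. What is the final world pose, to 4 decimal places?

step 1: θ'=0.7736 (R=-6.0000) → pose (3.3077, -0.9037, 0.7736)
step 2: θ'=0.0236 (R=-0.6667) → pose (3.7578, -0.7142, 0.0236)
step 3: θ'=-2.4764 (R=1.0000) → pose (3.1170, 1.0723, -2.4764)
step 4: θ'=-4.9764 (R=1.4000) → pose (5.3326, -0.3945, -4.9764)
step 5: θ'=-6.4764 (R=2.0000) → pose (3.0178, -1.8354, -6.4764)

(3.0178, -1.8354, -6.4764)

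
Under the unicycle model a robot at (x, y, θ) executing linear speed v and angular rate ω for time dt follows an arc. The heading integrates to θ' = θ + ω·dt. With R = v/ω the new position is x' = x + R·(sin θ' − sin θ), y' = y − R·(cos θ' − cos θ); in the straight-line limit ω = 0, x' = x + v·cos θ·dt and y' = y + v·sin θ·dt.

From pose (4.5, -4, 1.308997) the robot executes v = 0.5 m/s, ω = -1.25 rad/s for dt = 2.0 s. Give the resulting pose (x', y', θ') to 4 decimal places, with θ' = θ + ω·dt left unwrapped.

(5.2579, -3.9552, -1.1910)

θ' = 1.3090 + -1.25·2.0 = -1.1910
R = v/ω = 0.5/-1.25 = -0.4000
x' = 4.5 + -0.4000·(sin -1.1910 − sin 1.3090) = 5.2579
y' = -4 − -0.4000·(cos -1.1910 − cos 1.3090) = -3.9552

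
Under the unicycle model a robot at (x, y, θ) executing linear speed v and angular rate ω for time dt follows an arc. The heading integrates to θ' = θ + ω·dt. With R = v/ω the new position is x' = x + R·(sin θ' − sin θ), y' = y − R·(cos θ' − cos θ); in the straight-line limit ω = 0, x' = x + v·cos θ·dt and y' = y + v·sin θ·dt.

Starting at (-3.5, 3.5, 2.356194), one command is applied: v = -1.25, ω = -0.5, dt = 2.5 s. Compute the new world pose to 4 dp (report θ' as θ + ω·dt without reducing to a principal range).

θ' = 2.3562 + -0.5·2.5 = 1.1062
R = v/ω = -1.25/-0.5 = 2.5000
x' = -3.5 + 2.5000·(sin 1.1062 − sin 2.3562) = -3.0328
y' = 3.5 − 2.5000·(cos 1.1062 − cos 2.3562) = 0.6121

(-3.0328, 0.6121, 1.1062)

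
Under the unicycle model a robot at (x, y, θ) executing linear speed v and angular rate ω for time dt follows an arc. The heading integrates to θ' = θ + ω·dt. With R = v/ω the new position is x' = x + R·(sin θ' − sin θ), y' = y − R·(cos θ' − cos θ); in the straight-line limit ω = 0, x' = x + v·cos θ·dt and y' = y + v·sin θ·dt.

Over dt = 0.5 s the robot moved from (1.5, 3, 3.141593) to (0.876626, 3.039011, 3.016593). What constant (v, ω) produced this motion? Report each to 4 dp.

Δθ = 3.016593 − 3.141593 = -0.125000
ω = Δθ/dt = -0.125000/0.5 = -0.2500
R = Δx/(sin θ' − sin θ) = -5.0000
v = R·ω = -5.0000·-0.2500 = 1.2500

v = 1.2500, ω = -0.2500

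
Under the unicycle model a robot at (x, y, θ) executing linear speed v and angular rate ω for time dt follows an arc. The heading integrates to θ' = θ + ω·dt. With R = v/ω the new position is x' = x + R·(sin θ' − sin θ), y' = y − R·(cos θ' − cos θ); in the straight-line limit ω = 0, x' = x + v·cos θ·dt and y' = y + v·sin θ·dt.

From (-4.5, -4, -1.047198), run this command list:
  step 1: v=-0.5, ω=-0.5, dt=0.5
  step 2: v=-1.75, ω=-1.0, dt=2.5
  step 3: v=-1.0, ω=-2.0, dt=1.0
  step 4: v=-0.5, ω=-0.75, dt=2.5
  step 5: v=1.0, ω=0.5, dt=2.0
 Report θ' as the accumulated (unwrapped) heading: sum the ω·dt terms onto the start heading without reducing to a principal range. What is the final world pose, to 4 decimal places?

step 1: θ'=-1.2972 (R=1.0000) → pose (-4.5968, -3.7702, -1.2972)
step 2: θ'=-3.7972 (R=1.7500) → pose (-1.8450, -1.9102, -3.7972)
step 3: θ'=-5.7972 (R=0.5000) → pose (-1.9163, -2.7486, -5.7972)
step 4: θ'=-7.6722 (R=0.6667) → pose (-2.8834, -2.2797, -7.6722)
step 5: θ'=-6.6722 (R=2.0000) → pose (-1.6749, -3.7687, -6.6722)

(-1.6749, -3.7687, -6.6722)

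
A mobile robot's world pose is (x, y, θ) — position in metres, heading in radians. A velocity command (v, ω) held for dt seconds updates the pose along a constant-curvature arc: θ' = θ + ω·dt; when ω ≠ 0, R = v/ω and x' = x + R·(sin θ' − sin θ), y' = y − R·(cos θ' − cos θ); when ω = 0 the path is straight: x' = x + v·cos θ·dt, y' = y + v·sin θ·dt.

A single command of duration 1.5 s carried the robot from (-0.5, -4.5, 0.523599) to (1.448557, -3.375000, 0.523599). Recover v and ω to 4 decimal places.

v = 1.5000, ω = 0.0000

Δθ = 0.523599 − 0.523599 = 0.000000
ω = Δθ/dt = 0.000000/1.5 = 0.0000
ω = 0 → v = (Δx·cos θ + Δy·sin θ)/dt = 1.5000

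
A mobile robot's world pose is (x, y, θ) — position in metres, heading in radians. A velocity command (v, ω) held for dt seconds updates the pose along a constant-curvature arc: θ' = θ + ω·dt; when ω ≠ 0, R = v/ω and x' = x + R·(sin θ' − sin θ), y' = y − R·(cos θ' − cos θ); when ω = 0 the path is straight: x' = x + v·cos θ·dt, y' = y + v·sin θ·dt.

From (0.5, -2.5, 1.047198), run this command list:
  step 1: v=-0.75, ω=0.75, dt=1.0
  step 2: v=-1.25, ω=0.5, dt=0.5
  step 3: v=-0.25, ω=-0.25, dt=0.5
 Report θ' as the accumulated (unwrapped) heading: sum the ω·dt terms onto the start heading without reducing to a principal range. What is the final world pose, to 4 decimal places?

(0.6564, -3.9241, 1.9222)

step 1: θ'=1.7972 (R=-1.0000) → pose (0.3915, -3.2245, 1.7972)
step 2: θ'=2.0472 (R=-2.5000) → pose (0.6061, -3.8098, 2.0472)
step 3: θ'=1.9222 (R=1.0000) → pose (0.6564, -3.9241, 1.9222)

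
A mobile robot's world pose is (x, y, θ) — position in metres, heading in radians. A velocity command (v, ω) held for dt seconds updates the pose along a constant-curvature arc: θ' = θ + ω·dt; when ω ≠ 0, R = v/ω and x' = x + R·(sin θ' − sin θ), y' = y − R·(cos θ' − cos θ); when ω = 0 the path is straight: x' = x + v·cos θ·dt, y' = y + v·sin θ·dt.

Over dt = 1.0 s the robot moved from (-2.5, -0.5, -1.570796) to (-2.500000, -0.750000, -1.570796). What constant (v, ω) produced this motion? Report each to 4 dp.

Δθ = -1.570796 − -1.570796 = 0.000000
ω = Δθ/dt = 0.000000/1.0 = 0.0000
ω = 0 → v = (Δx·cos θ + Δy·sin θ)/dt = 0.2500

v = 0.2500, ω = 0.0000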